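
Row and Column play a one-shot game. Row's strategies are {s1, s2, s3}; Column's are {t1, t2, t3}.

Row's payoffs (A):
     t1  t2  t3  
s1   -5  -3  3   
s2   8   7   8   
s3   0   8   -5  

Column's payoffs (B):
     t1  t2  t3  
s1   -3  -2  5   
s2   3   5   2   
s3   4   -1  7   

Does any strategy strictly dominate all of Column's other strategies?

Check whether one of Column's strategies beats all alternatives regardless of what the opponent does.
t1 is not dominant: against s1, t2 gives -2 > -3.
t2 is not dominant: against s1, t3 gives 5 > -2.
t3 is not dominant: against s2, t1 gives 3 > 2.
No single strategy is best against every opponent action.

No strictly dominant strategy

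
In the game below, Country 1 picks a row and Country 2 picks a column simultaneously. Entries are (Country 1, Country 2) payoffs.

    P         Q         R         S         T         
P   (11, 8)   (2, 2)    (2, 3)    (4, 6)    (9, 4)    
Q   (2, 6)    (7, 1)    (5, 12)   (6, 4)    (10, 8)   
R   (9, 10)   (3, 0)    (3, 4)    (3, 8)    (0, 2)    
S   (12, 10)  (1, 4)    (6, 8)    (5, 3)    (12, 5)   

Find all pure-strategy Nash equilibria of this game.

(S, P)

Check mutual best responses: a cell is a NE iff neither player can gain by unilaterally deviating.
Country 1's best responses — vs P: S (payoff 12); vs Q: Q (payoff 7); vs R: S (payoff 6); vs S: Q (payoff 6); vs T: S (payoff 12).
Country 2's best responses — vs P: P (payoff 8); vs Q: R (payoff 12); vs R: P (payoff 10); vs S: P (payoff 10).
The only mutual best response is (S, P); neither player gains by switching there.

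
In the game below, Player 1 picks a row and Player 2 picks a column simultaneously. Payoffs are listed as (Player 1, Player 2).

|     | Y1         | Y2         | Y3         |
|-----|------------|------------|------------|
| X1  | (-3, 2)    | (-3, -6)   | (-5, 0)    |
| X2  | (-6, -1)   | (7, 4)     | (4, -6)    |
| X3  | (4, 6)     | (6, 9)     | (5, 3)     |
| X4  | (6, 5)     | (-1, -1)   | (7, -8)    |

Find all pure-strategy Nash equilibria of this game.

Check mutual best responses: a cell is a NE iff neither player can gain by unilaterally deviating.
Player 1's best responses — vs Y1: X4 (payoff 6); vs Y2: X2 (payoff 7); vs Y3: X4 (payoff 7).
Player 2's best responses — vs X1: Y1 (payoff 2); vs X2: Y2 (payoff 4); vs X3: Y2 (payoff 9); vs X4: Y1 (payoff 5).
Mutual best responses occur at (X2, Y2) and (X4, Y1); at each, neither player gains by switching.

(X2, Y2) and (X4, Y1)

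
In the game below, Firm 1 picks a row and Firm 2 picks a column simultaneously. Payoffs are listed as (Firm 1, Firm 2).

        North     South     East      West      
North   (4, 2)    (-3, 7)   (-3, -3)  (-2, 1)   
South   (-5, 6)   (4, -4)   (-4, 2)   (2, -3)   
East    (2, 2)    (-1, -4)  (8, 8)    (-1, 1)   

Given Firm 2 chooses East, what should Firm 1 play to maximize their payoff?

With Firm 2 fixed at East, Firm 1's payoffs are: North → -3, South → -4, East → 8.
The maximum is 8, achieved by East.

East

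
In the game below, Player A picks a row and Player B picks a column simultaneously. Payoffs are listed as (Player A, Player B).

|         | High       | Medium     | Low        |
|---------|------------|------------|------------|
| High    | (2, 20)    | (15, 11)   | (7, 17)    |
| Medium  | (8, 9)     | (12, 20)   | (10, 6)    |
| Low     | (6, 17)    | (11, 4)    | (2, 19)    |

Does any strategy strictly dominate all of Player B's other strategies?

No strictly dominant strategy

A strategy is strictly dominant if it gives Player B a strictly higher payoff than every other strategy, against every choice by the opponent.
High is not dominant: against Medium, Medium gives 20 > 9.
Medium is not dominant: against High, High gives 20 > 11.
Low is not dominant: against High, High gives 20 > 17.
No single strategy is best against every opponent action.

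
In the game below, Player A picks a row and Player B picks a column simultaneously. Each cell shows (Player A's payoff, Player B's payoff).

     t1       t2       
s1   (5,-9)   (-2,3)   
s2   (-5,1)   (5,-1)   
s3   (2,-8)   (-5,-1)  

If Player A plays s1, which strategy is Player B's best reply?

With Player A fixed at s1, Player B's payoffs are: t1 → -9, t2 → 3.
The maximum is 3, achieved by t2.

t2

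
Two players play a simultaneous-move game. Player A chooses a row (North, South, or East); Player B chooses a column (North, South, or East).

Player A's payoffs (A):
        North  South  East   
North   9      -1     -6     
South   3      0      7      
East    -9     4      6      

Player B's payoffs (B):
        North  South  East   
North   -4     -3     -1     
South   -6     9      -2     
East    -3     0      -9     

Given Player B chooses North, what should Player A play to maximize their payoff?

North

With Player B fixed at North, Player A's payoffs are: North → 9, South → 3, East → -9.
The maximum is 9, achieved by North.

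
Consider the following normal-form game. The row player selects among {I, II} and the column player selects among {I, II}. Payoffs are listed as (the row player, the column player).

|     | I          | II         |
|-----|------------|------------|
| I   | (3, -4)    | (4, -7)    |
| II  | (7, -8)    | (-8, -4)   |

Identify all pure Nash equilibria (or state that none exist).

There is no pure-strategy Nash equilibrium

A profile is a Nash equilibrium when each player is best-responding to the other.
The row player's best responses — vs I: II (payoff 7); vs II: I (payoff 4).
The column player's best responses — vs I: I (payoff -4); vs II: II (payoff -4).
No cell has both players best-responding. For instance, the row player's best reply to II is I, but against I the column player prefers I over II.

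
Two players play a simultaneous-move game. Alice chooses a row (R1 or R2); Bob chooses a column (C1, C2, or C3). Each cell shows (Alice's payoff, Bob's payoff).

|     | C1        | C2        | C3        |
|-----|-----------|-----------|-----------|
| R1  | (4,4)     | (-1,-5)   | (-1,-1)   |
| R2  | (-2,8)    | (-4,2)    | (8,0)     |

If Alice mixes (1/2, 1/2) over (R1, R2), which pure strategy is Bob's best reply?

Bob's best reply maximizes expected payoff against the mix.
C1: (1/2)·4 + (1/2)·8 = 6
C2: (1/2)·(-5) + (1/2)·2 = -3/2
C3: (1/2)·(-1) + (1/2)·0 = -1/2
Highest expected payoff is 6, from C1.

C1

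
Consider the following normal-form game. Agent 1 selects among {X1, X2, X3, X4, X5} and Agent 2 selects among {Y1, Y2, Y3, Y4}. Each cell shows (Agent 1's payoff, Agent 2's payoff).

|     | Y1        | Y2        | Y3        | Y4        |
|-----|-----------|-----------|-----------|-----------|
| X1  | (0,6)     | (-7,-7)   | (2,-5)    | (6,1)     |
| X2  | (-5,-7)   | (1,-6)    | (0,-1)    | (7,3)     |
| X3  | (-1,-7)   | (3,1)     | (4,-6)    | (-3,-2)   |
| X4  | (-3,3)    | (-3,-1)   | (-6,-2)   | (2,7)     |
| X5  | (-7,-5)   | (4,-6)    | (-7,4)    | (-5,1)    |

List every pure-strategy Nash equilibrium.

(X1, Y1) and (X2, Y4)

Find each player's best response to every opponent strategy; NE are the intersections.
Agent 1's best responses — vs Y1: X1 (payoff 0); vs Y2: X5 (payoff 4); vs Y3: X3 (payoff 4); vs Y4: X2 (payoff 7).
Agent 2's best responses — vs X1: Y1 (payoff 6); vs X2: Y4 (payoff 3); vs X3: Y2 (payoff 1); vs X4: Y4 (payoff 7); vs X5: Y3 (payoff 4).
Mutual best responses occur at (X1, Y1) and (X2, Y4); at each, neither player gains by switching.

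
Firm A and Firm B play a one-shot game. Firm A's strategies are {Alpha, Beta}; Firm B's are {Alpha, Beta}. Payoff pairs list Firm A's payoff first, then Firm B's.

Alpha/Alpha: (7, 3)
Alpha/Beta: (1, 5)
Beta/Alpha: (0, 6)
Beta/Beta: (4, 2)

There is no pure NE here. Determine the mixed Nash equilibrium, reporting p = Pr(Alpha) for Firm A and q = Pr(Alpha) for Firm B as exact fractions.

In a mixed NE each player is indifferent between their pure strategies, so the opponent's mix sets the indifference.
Firm B indifferent between Alpha and Beta: p·3 + (1−p)·6 = p·5 + (1−p)·2 ⟹ 6 + (-3)p = 2 + 3p ⟹ p = 2/3.
Firm A indifferent between Alpha and Beta: q·7 + (1−q)·1 = q·0 + (1−q)·4 ⟹ 1 + 6q = 4 + (-4)q ⟹ q = 3/10.

p = 2/3, q = 3/10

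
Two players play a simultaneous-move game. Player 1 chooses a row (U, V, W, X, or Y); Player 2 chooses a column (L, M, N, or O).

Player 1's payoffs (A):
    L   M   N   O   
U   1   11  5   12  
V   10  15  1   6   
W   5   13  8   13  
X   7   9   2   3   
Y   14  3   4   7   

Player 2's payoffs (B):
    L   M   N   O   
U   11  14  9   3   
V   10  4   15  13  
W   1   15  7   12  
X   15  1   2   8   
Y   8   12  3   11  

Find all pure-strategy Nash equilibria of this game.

A profile is a Nash equilibrium when each player is best-responding to the other.
Player 1's best responses — vs L: Y (payoff 14); vs M: V (payoff 15); vs N: W (payoff 8); vs O: W (payoff 13).
Player 2's best responses — vs U: M (payoff 14); vs V: N (payoff 15); vs W: M (payoff 15); vs X: L (payoff 15); vs Y: M (payoff 12).
No cell has both players best-responding. For instance, Player 1's best reply to L is Y, but against Y Player 2 prefers M over L.

No pure-strategy Nash equilibrium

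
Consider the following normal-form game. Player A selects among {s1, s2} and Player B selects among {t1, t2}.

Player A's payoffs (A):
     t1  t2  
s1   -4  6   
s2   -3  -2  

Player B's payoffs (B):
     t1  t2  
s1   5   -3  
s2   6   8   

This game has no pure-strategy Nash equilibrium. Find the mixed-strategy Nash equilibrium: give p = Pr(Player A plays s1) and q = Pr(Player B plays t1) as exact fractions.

In a mixed NE each player is indifferent between their pure strategies, so the opponent's mix sets the indifference.
Player B indifferent between t1 and t2: p·5 + (1−p)·6 = p·(-3) + (1−p)·8 ⟹ 6 + (-1)p = 8 + (-11)p ⟹ p = 1/5.
Player A indifferent between s1 and s2: q·(-4) + (1−q)·6 = q·(-3) + (1−q)·(-2) ⟹ 6 + (-10)q = (-2) + (-1)q ⟹ q = 8/9.

p = 1/5, q = 8/9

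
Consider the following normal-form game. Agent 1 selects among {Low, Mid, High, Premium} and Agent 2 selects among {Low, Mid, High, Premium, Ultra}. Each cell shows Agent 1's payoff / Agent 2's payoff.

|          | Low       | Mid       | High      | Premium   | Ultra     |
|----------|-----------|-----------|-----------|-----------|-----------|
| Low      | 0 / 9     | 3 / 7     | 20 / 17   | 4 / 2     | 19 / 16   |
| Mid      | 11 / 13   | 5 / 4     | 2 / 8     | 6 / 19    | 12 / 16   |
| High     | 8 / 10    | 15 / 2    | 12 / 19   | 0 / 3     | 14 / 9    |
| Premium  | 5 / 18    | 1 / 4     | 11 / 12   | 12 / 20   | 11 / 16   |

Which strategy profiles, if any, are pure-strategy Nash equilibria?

(Low, High) and (Premium, Premium)

Find each player's best response to every opponent strategy; NE are the intersections.
Agent 1's best responses — vs Low: Mid (payoff 11); vs Mid: High (payoff 15); vs High: Low (payoff 20); vs Premium: Premium (payoff 12); vs Ultra: Low (payoff 19).
Agent 2's best responses — vs Low: High (payoff 17); vs Mid: Premium (payoff 19); vs High: High (payoff 19); vs Premium: Premium (payoff 20).
Mutual best responses occur at (Low, High) and (Premium, Premium); at each, neither player gains by switching.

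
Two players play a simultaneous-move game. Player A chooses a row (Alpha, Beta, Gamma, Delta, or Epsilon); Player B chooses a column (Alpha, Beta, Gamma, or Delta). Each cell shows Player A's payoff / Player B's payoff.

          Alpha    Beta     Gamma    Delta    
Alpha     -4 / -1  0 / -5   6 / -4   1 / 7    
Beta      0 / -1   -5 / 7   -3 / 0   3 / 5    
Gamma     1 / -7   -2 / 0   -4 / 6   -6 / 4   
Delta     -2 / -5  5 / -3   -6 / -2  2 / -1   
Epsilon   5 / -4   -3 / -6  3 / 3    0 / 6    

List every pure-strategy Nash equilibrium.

Find each player's best response to every opponent strategy; NE are the intersections.
Player A's best responses — vs Alpha: Epsilon (payoff 5); vs Beta: Delta (payoff 5); vs Gamma: Alpha (payoff 6); vs Delta: Beta (payoff 3).
Player B's best responses — vs Alpha: Delta (payoff 7); vs Beta: Beta (payoff 7); vs Gamma: Gamma (payoff 6); vs Delta: Delta (payoff -1); vs Epsilon: Delta (payoff 6).
No cell has both players best-responding. For instance, Player A's best reply to Beta is Delta, but against Delta Player B prefers Delta over Beta.

None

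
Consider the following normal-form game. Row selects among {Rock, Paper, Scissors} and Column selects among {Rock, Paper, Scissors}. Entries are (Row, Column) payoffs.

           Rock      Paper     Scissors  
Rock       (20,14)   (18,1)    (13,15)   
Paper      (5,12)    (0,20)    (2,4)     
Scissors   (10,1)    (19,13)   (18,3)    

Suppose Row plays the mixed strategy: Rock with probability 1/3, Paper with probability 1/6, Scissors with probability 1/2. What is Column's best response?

Column's best reply maximizes expected payoff against the mix.
Rock: (1/3)·14 + (1/6)·12 + (1/2)·1 = 43/6
Paper: (1/3)·1 + (1/6)·20 + (1/2)·13 = 61/6
Scissors: (1/3)·15 + (1/6)·4 + (1/2)·3 = 43/6
Highest expected payoff is 61/6, from Paper.

Paper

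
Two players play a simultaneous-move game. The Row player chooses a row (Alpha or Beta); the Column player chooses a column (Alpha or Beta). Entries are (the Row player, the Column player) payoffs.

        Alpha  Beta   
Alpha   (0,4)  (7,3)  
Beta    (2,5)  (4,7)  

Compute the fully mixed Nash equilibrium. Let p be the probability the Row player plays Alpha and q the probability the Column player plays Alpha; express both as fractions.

p = 2/3, q = 3/5

Each player's mixing probability is pinned down by making the *other* player indifferent.
The Column player indifferent between Alpha and Beta: p·4 + (1−p)·5 = p·3 + (1−p)·7 ⟹ 5 + (-1)p = 7 + (-4)p ⟹ p = 2/3.
The Row player indifferent between Alpha and Beta: q·0 + (1−q)·7 = q·2 + (1−q)·4 ⟹ 7 + (-7)q = 4 + (-2)q ⟹ q = 3/5.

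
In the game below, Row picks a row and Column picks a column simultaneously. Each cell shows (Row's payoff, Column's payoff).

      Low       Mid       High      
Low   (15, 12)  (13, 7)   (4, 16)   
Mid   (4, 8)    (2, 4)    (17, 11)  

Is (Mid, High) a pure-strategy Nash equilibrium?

Holding Column at High: Row gets 17 from Mid, versus 4 from Low. No profitable deviation for Row.
Holding Row at Mid: Column gets 11 from High, versus 8 from Low, 4 from Mid. No profitable deviation for Column either.

Yes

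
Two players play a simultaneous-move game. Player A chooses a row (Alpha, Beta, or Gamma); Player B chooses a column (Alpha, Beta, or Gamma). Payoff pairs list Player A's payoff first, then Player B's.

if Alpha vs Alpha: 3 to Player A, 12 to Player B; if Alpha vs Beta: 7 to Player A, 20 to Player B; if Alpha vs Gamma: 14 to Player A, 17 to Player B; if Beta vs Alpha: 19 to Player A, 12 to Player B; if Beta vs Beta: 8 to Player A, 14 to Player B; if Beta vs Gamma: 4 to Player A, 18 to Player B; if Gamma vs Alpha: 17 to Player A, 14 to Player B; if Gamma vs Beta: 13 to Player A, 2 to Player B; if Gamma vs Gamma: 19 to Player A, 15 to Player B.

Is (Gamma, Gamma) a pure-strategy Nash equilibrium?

Holding Player B at Gamma: Player A gets 19 from Gamma, versus 14 from Alpha, 4 from Beta. No profitable deviation for Player A.
Holding Player A at Gamma: Player B gets 15 from Gamma, versus 14 from Alpha, 2 from Beta. No profitable deviation for Player B either.

Yes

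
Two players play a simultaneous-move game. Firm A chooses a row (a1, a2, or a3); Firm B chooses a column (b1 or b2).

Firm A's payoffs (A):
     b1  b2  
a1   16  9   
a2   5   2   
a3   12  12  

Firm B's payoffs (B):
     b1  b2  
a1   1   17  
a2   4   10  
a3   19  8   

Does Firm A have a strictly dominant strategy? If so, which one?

A strategy is strictly dominant if it gives Firm A a strictly higher payoff than every other strategy, against every choice by the opponent.
a1 is not dominant: against b2, a3 gives 12 > 9.
a2 is not dominant: against b1, a1 gives 16 > 5.
a3 is not dominant: against b1, a1 gives 16 > 12.
No single strategy is best against every opponent action.

No strictly dominant strategy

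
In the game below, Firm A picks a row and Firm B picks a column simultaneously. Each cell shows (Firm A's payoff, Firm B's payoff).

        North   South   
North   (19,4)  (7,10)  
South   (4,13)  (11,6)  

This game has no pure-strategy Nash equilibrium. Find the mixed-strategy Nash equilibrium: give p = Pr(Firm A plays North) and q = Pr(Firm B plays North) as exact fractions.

p = 7/13, q = 4/19

Each player's mixing probability is pinned down by making the *other* player indifferent.
Firm B indifferent between North and South: p·4 + (1−p)·13 = p·10 + (1−p)·6 ⟹ 13 + (-9)p = 6 + 4p ⟹ p = 7/13.
Firm A indifferent between North and South: q·19 + (1−q)·7 = q·4 + (1−q)·11 ⟹ 7 + 12q = 11 + (-7)q ⟹ q = 4/19.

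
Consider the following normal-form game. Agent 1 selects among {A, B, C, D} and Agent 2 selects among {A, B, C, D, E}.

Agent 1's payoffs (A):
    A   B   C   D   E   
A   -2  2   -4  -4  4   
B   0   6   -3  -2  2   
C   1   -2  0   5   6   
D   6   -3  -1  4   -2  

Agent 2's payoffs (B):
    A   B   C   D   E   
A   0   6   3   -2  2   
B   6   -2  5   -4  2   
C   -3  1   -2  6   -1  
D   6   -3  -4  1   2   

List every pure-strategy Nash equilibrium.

(C, D) and (D, A)

A profile is a Nash equilibrium when each player is best-responding to the other.
Agent 1's best responses — vs A: D (payoff 6); vs B: B (payoff 6); vs C: C (payoff 0); vs D: C (payoff 5); vs E: C (payoff 6).
Agent 2's best responses — vs A: B (payoff 6); vs B: A (payoff 6); vs C: D (payoff 6); vs D: A (payoff 6).
Mutual best responses occur at (C, D) and (D, A); at each, neither player gains by switching.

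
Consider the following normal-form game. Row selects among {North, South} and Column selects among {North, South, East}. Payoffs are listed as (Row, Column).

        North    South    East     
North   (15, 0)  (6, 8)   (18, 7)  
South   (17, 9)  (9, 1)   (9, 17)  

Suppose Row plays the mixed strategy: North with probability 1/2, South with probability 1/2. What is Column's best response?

East

Compute Column's expected payoff from each pure strategy against the given mix.
North: (1/2)·0 + (1/2)·9 = 9/2
South: (1/2)·8 + (1/2)·1 = 9/2
East: (1/2)·7 + (1/2)·17 = 12
Highest expected payoff is 12, from East.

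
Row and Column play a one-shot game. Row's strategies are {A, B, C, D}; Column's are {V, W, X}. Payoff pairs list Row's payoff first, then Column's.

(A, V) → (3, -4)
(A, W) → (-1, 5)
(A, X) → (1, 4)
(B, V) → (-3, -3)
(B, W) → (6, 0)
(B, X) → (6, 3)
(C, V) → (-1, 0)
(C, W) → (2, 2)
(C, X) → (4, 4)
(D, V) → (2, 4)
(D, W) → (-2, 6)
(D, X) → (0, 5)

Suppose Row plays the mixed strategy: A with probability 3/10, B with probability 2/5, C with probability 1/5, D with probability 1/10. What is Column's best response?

Compute Column's expected payoff from each pure strategy against the given mix.
V: (3/10)·(-4) + (2/5)·(-3) + (1/5)·0 + (1/10)·4 = -2
W: (3/10)·5 + (2/5)·0 + (1/5)·2 + (1/10)·6 = 5/2
X: (3/10)·4 + (2/5)·3 + (1/5)·4 + (1/10)·5 = 37/10
Highest expected payoff is 37/10, from X.

X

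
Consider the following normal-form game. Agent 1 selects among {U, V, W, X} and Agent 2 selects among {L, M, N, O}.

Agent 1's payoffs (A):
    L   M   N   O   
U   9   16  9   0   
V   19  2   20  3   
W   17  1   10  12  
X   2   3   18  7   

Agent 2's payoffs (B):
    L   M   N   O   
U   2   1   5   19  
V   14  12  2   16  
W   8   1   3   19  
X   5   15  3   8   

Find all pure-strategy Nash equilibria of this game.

(W, O)

Find each player's best response to every opponent strategy; NE are the intersections.
Agent 1's best responses — vs L: V (payoff 19); vs M: U (payoff 16); vs N: V (payoff 20); vs O: W (payoff 12).
Agent 2's best responses — vs U: O (payoff 19); vs V: O (payoff 16); vs W: O (payoff 19); vs X: M (payoff 15).
The only mutual best response is (W, O); neither player gains by switching there.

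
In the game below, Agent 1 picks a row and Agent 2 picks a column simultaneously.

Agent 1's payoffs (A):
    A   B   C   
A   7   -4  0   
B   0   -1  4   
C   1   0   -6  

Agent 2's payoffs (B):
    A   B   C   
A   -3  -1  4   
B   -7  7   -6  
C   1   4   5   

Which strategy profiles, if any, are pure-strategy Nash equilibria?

None

Find each player's best response to every opponent strategy; NE are the intersections.
Agent 1's best responses — vs A: A (payoff 7); vs B: C (payoff 0); vs C: B (payoff 4).
Agent 2's best responses — vs A: C (payoff 4); vs B: B (payoff 7); vs C: C (payoff 5).
No cell has both players best-responding. For instance, Agent 1's best reply to A is A, but against A Agent 2 prefers C over A.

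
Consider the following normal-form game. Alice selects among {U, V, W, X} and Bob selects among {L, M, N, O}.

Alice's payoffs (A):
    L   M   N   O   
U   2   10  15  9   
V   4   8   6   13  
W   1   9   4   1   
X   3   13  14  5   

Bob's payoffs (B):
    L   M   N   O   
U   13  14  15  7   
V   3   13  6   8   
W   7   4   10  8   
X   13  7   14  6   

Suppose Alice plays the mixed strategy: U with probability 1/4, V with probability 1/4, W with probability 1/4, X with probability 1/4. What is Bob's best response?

Compute Bob's expected payoff from each pure strategy against the given mix.
L: (1/4)·13 + (1/4)·3 + (1/4)·7 + (1/4)·13 = 9
M: (1/4)·14 + (1/4)·13 + (1/4)·4 + (1/4)·7 = 19/2
N: (1/4)·15 + (1/4)·6 + (1/4)·10 + (1/4)·14 = 45/4
O: (1/4)·7 + (1/4)·8 + (1/4)·8 + (1/4)·6 = 29/4
Highest expected payoff is 45/4, from N.

N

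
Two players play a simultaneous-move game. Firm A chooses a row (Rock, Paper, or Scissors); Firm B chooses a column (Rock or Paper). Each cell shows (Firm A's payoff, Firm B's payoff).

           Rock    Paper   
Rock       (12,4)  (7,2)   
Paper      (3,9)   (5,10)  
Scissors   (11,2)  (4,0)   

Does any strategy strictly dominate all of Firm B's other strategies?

No strictly dominant strategy

Check whether one of Firm B's strategies beats all alternatives regardless of what the opponent does.
Rock is not dominant: against Paper, Paper gives 10 > 9.
Paper is not dominant: against Rock, Rock gives 4 > 2.
No single strategy is best against every opponent action.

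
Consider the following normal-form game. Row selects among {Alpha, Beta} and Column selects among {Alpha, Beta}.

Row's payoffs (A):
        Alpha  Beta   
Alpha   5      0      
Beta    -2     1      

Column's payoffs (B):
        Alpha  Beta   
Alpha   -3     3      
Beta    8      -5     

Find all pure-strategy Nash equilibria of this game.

There is no pure-strategy Nash equilibrium

A profile is a Nash equilibrium when each player is best-responding to the other.
Row's best responses — vs Alpha: Alpha (payoff 5); vs Beta: Beta (payoff 1).
Column's best responses — vs Alpha: Beta (payoff 3); vs Beta: Alpha (payoff 8).
No cell has both players best-responding. For instance, Row's best reply to Alpha is Alpha, but against Alpha Column prefers Beta over Alpha.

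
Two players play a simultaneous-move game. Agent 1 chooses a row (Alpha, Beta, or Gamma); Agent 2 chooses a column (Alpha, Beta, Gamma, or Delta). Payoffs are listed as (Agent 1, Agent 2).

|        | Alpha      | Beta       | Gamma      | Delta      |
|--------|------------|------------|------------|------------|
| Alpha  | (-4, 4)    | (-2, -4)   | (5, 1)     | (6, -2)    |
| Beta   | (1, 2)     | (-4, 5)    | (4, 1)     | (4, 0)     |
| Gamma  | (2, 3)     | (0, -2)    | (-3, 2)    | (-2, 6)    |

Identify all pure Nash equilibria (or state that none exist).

There is no pure-strategy Nash equilibrium

Find each player's best response to every opponent strategy; NE are the intersections.
Agent 1's best responses — vs Alpha: Gamma (payoff 2); vs Beta: Gamma (payoff 0); vs Gamma: Alpha (payoff 5); vs Delta: Alpha (payoff 6).
Agent 2's best responses — vs Alpha: Alpha (payoff 4); vs Beta: Beta (payoff 5); vs Gamma: Delta (payoff 6).
No cell has both players best-responding. For instance, Agent 1's best reply to Alpha is Gamma, but against Gamma Agent 2 prefers Delta over Alpha.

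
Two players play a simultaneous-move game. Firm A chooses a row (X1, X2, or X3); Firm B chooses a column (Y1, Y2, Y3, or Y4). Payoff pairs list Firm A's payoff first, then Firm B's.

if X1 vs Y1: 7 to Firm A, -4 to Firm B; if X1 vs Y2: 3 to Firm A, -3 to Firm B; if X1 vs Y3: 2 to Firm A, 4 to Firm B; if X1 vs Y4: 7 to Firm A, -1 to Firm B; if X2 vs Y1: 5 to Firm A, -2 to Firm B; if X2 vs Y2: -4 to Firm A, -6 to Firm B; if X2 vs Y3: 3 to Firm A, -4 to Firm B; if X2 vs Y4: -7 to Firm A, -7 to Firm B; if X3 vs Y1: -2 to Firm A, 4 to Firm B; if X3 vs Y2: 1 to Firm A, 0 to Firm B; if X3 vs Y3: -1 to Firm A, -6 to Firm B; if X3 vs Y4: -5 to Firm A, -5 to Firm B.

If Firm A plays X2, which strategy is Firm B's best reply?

With Firm A fixed at X2, Firm B's payoffs are: Y1 → -2, Y2 → -6, Y3 → -4, Y4 → -7.
The maximum is -2, achieved by Y1.

Y1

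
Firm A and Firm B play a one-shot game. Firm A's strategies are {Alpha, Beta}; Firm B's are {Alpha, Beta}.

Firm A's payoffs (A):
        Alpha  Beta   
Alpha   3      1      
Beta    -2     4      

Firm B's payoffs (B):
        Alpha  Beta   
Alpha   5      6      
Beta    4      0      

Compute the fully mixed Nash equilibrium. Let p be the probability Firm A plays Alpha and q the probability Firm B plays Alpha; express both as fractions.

p = 4/5, q = 3/8

In a mixed NE each player is indifferent between their pure strategies, so the opponent's mix sets the indifference.
Firm B indifferent between Alpha and Beta: p·5 + (1−p)·4 = p·6 + (1−p)·0 ⟹ 4 + 1p = 0 + 6p ⟹ p = 4/5.
Firm A indifferent between Alpha and Beta: q·3 + (1−q)·1 = q·(-2) + (1−q)·4 ⟹ 1 + 2q = 4 + (-6)q ⟹ q = 3/8.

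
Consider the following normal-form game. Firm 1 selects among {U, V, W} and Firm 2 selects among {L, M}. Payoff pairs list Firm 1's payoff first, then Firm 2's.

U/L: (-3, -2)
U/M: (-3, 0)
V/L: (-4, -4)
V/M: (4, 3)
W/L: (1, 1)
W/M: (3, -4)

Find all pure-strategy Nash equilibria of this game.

Check mutual best responses: a cell is a NE iff neither player can gain by unilaterally deviating.
Firm 1's best responses — vs L: W (payoff 1); vs M: V (payoff 4).
Firm 2's best responses — vs U: M (payoff 0); vs V: M (payoff 3); vs W: L (payoff 1).
Mutual best responses occur at (V, M) and (W, L); at each, neither player gains by switching.

(V, M) and (W, L)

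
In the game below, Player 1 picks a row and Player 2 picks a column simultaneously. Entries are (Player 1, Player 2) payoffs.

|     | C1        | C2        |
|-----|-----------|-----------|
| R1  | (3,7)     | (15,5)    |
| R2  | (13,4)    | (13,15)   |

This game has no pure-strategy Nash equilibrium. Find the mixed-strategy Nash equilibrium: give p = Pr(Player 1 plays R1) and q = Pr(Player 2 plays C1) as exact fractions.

p = 11/13, q = 1/6

In a mixed NE each player is indifferent between their pure strategies, so the opponent's mix sets the indifference.
Player 2 indifferent between C1 and C2: p·7 + (1−p)·4 = p·5 + (1−p)·15 ⟹ 4 + 3p = 15 + (-10)p ⟹ p = 11/13.
Player 1 indifferent between R1 and R2: q·3 + (1−q)·15 = q·13 + (1−q)·13 ⟹ 15 + (-12)q = 13 + 0q ⟹ q = 1/6.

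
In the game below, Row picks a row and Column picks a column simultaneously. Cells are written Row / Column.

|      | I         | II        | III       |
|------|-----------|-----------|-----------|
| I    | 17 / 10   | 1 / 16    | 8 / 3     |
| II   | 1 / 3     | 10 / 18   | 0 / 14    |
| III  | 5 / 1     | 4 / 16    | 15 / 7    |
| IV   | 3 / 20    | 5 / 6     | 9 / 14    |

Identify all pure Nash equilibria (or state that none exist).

(II, II)

Find each player's best response to every opponent strategy; NE are the intersections.
Row's best responses — vs I: I (payoff 17); vs II: II (payoff 10); vs III: III (payoff 15).
Column's best responses — vs I: II (payoff 16); vs II: II (payoff 18); vs III: II (payoff 16); vs IV: I (payoff 20).
The only mutual best response is (II, II); neither player gains by switching there.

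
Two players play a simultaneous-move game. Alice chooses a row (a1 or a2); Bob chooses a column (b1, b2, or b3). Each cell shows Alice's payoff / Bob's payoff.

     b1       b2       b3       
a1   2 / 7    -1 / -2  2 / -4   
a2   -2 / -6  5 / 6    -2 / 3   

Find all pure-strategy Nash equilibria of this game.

Check mutual best responses: a cell is a NE iff neither player can gain by unilaterally deviating.
Alice's best responses — vs b1: a1 (payoff 2); vs b2: a2 (payoff 5); vs b3: a1 (payoff 2).
Bob's best responses — vs a1: b1 (payoff 7); vs a2: b2 (payoff 6).
Mutual best responses occur at (a1, b1) and (a2, b2); at each, neither player gains by switching.

(a1, b1) and (a2, b2)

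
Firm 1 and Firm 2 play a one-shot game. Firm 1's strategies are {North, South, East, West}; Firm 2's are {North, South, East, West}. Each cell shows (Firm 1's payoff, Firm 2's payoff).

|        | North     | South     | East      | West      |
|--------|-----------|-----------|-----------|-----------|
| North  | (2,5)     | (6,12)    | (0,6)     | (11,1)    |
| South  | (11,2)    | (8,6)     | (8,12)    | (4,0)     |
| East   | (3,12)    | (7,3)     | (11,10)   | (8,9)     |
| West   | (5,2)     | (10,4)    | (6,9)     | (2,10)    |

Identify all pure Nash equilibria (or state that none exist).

A profile is a Nash equilibrium when each player is best-responding to the other.
Firm 1's best responses — vs North: South (payoff 11); vs South: West (payoff 10); vs East: East (payoff 11); vs West: North (payoff 11).
Firm 2's best responses — vs North: South (payoff 12); vs South: East (payoff 12); vs East: North (payoff 12); vs West: West (payoff 10).
No cell has both players best-responding. For instance, Firm 1's best reply to West is North, but against North Firm 2 prefers South over West.

None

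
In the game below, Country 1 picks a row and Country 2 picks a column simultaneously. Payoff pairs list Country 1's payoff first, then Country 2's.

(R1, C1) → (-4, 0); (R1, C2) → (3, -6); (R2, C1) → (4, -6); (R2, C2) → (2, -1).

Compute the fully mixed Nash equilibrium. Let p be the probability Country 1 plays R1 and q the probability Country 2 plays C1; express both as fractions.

In a mixed NE each player is indifferent between their pure strategies, so the opponent's mix sets the indifference.
Country 2 indifferent between C1 and C2: p·0 + (1−p)·(-6) = p·(-6) + (1−p)·(-1) ⟹ (-6) + 6p = (-1) + (-5)p ⟹ p = 5/11.
Country 1 indifferent between R1 and R2: q·(-4) + (1−q)·3 = q·4 + (1−q)·2 ⟹ 3 + (-7)q = 2 + 2q ⟹ q = 1/9.

p = 5/11, q = 1/9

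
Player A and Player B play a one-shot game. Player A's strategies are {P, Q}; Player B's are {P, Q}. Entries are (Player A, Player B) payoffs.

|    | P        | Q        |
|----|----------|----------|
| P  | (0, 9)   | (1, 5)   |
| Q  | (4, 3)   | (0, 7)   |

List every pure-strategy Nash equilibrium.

Find each player's best response to every opponent strategy; NE are the intersections.
Player A's best responses — vs P: Q (payoff 4); vs Q: P (payoff 1).
Player B's best responses — vs P: P (payoff 9); vs Q: Q (payoff 7).
No cell has both players best-responding. For instance, Player A's best reply to Q is P, but against P Player B prefers P over Q.

No pure-strategy Nash equilibrium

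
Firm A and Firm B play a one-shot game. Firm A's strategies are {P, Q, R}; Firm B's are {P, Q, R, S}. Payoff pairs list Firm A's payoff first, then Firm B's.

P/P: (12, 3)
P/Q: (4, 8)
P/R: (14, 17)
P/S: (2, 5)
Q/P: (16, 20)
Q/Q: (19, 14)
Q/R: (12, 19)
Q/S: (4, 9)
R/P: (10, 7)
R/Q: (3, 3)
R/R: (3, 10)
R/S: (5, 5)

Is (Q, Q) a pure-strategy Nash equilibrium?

No

Holding Firm B at Q: Firm A gets 19 from Q, versus 4 from P, 3 from R. No profitable deviation for Firm A.
Holding Firm A at Q: Firm B gets 14 from Q but could get 20 by switching to P. Firm B has a profitable deviation.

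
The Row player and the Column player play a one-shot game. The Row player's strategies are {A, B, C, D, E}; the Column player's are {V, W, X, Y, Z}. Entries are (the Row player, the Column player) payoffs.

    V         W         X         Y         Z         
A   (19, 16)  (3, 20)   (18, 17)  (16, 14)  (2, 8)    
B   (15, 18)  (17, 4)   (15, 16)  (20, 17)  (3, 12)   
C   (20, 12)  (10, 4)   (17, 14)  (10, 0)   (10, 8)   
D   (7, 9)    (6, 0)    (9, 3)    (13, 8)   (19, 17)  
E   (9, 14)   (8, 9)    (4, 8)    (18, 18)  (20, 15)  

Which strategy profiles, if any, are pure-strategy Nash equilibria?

A profile is a Nash equilibrium when each player is best-responding to the other.
The Row player's best responses — vs V: C (payoff 20); vs W: B (payoff 17); vs X: A (payoff 18); vs Y: B (payoff 20); vs Z: E (payoff 20).
The Column player's best responses — vs A: W (payoff 20); vs B: V (payoff 18); vs C: X (payoff 14); vs D: Z (payoff 17); vs E: Y (payoff 18).
No cell has both players best-responding. For instance, the Row player's best reply to Y is B, but against B the Column player prefers V over Y.

None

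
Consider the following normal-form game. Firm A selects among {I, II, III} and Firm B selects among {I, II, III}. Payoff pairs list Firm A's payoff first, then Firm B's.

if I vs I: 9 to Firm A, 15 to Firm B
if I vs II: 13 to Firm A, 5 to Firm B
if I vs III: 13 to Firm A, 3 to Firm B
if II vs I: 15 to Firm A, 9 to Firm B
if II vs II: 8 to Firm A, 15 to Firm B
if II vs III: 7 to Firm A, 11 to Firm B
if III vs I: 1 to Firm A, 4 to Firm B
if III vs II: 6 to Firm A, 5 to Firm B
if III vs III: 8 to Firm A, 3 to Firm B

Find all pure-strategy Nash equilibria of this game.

Find each player's best response to every opponent strategy; NE are the intersections.
Firm A's best responses — vs I: II (payoff 15); vs II: I (payoff 13); vs III: I (payoff 13).
Firm B's best responses — vs I: I (payoff 15); vs II: II (payoff 15); vs III: II (payoff 5).
No cell has both players best-responding. For instance, Firm A's best reply to III is I, but against I Firm B prefers I over III.

None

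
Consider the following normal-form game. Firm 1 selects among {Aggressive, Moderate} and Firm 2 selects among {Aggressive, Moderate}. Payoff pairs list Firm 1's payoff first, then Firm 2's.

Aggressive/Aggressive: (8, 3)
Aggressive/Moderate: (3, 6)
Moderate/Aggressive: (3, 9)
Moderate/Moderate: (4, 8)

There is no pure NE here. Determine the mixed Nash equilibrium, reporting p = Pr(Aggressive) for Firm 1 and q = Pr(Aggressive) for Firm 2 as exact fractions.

Each player's mixing probability is pinned down by making the *other* player indifferent.
Firm 2 indifferent between Aggressive and Moderate: p·3 + (1−p)·9 = p·6 + (1−p)·8 ⟹ 9 + (-6)p = 8 + (-2)p ⟹ p = 1/4.
Firm 1 indifferent between Aggressive and Moderate: q·8 + (1−q)·3 = q·3 + (1−q)·4 ⟹ 3 + 5q = 4 + (-1)q ⟹ q = 1/6.

p = 1/4, q = 1/6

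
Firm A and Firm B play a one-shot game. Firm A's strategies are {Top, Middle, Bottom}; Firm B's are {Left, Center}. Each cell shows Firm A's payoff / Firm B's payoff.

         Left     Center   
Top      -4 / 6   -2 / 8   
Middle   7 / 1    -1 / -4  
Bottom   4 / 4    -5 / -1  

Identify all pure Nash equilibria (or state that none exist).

Find each player's best response to every opponent strategy; NE are the intersections.
Firm A's best responses — vs Left: Middle (payoff 7); vs Center: Middle (payoff -1).
Firm B's best responses — vs Top: Center (payoff 8); vs Middle: Left (payoff 1); vs Bottom: Left (payoff 4).
The only mutual best response is (Middle, Left); neither player gains by switching there.

(Middle, Left)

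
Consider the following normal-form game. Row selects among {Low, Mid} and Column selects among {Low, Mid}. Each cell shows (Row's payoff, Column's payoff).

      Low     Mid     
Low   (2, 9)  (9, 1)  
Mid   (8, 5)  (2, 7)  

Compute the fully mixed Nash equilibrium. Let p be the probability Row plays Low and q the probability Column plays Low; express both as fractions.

p = 1/5, q = 7/13

Each player's mixing probability is pinned down by making the *other* player indifferent.
Column indifferent between Low and Mid: p·9 + (1−p)·5 = p·1 + (1−p)·7 ⟹ 5 + 4p = 7 + (-6)p ⟹ p = 1/5.
Row indifferent between Low and Mid: q·2 + (1−q)·9 = q·8 + (1−q)·2 ⟹ 9 + (-7)q = 2 + 6q ⟹ q = 7/13.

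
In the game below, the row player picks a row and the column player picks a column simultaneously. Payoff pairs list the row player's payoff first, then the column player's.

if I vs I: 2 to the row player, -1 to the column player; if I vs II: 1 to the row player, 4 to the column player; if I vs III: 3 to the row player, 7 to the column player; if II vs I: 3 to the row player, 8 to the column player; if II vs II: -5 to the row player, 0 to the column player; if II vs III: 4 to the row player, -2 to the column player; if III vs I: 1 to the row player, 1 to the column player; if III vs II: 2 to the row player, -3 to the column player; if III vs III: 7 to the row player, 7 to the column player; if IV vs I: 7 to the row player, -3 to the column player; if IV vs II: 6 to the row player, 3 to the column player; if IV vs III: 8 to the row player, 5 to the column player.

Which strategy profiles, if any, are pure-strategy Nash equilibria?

(IV, III)

Find each player's best response to every opponent strategy; NE are the intersections.
The row player's best responses — vs I: IV (payoff 7); vs II: IV (payoff 6); vs III: IV (payoff 8).
The column player's best responses — vs I: III (payoff 7); vs II: I (payoff 8); vs III: III (payoff 7); vs IV: III (payoff 5).
The only mutual best response is (IV, III); neither player gains by switching there.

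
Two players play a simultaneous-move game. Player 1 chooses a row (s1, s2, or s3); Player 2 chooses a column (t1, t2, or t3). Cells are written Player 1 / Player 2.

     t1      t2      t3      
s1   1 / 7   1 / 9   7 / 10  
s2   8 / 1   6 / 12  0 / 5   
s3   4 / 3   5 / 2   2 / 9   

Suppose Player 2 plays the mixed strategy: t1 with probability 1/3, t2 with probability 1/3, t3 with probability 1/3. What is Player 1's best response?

s2

Player 1's best reply maximizes expected payoff against the mix.
s1: (1/3)·1 + (1/3)·1 + (1/3)·7 = 3
s2: (1/3)·8 + (1/3)·6 + (1/3)·0 = 14/3
s3: (1/3)·4 + (1/3)·5 + (1/3)·2 = 11/3
Highest expected payoff is 14/3, from s2.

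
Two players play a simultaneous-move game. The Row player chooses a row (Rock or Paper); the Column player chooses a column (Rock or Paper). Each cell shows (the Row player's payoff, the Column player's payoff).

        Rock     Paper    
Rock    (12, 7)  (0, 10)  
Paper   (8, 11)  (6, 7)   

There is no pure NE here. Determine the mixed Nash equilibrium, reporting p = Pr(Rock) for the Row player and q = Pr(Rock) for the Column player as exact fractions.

Each player's mixing probability is pinned down by making the *other* player indifferent.
The Column player indifferent between Rock and Paper: p·7 + (1−p)·11 = p·10 + (1−p)·7 ⟹ 11 + (-4)p = 7 + 3p ⟹ p = 4/7.
The Row player indifferent between Rock and Paper: q·12 + (1−q)·0 = q·8 + (1−q)·6 ⟹ 0 + 12q = 6 + 2q ⟹ q = 3/5.

p = 4/7, q = 3/5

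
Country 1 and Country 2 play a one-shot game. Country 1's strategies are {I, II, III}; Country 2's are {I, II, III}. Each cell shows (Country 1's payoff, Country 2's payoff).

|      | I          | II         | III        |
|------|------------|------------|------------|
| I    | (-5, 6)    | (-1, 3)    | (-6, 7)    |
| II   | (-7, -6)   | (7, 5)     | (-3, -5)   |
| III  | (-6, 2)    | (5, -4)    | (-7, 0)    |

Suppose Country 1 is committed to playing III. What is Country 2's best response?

With Country 1 fixed at III, Country 2's payoffs are: I → 2, II → -4, III → 0.
The maximum is 2, achieved by I.

I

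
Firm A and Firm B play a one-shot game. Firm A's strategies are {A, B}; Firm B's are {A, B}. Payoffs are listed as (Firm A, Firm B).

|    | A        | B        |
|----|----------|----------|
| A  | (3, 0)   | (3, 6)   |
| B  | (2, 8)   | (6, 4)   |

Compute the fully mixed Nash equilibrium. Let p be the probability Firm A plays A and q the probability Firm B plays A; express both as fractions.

Each player's mixing probability is pinned down by making the *other* player indifferent.
Firm B indifferent between A and B: p·0 + (1−p)·8 = p·6 + (1−p)·4 ⟹ 8 + (-8)p = 4 + 2p ⟹ p = 2/5.
Firm A indifferent between A and B: q·3 + (1−q)·3 = q·2 + (1−q)·6 ⟹ 3 + 0q = 6 + (-4)q ⟹ q = 3/4.

p = 2/5, q = 3/4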